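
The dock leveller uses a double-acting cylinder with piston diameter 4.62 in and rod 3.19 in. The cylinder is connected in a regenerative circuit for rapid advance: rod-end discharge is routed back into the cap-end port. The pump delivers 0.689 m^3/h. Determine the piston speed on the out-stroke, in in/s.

In regeneration the rod-end outflow joins the pump flow into the cap end, so the net volume the pump must supply per unit advance equals the rod cross-section area.
Rod cross-section A_rod = π/4 × (3.19 in)² = 7.992 in^2
v = Q_pump / A_rod

v ≈ 1.46 in/s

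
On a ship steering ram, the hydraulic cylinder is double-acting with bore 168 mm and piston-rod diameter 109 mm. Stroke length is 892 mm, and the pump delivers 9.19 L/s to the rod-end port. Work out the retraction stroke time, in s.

t ≈ 1.25 s

Rod-side annular area A_ann = π/4 × (168² − 109²) = 12840 mm^2
Swept volume V = A × L; t = V / Q = A·L / Q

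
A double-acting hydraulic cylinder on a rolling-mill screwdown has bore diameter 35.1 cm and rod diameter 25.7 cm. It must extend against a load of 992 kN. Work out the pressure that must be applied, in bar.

Cap-side area A_cap = π/4 × (35.1 cm)² = 967.6 cm^2
P = F / A = 992 kN / A

P ≈ 103 bar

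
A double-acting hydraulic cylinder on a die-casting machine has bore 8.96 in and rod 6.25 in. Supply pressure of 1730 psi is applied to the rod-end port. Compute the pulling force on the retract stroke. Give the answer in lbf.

Rod-side annular area A_ann = π/4 × (8.96² − 6.25²) = 32.37 in^2
On retraction the pressure acts on the annular area (bore minus rod).
F = P × A_ann

F ≈ 56000 lbf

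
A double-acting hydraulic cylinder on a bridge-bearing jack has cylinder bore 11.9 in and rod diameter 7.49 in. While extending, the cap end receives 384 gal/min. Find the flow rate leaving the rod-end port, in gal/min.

Q_out ≈ 232 gal/min

Cap-side area A_cap = π/4 × (11.9 in)² = 111.2 in^2
Rod-side annular area A_ann = π/4 × (11.9² − 7.49²) = 67.16 in^2
Piston speed v = Q_in/A_cap; rod-end outflow Q_out = v × A_ann = Q_in × A_ann/A_cap.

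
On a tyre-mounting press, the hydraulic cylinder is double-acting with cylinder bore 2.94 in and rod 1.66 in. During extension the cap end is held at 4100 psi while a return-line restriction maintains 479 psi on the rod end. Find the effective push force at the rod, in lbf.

F ≈ 25600 lbf

Cap-side area A_cap = π/4 × (2.94 in)² = 6.789 in^2
Rod-side annular area A_ann = π/4 × (2.94² − 1.66²) = 4.624 in^2
Net thrust = P_cap·A_cap − P_rod·A_ann = 27830 lbf − 2215 lbf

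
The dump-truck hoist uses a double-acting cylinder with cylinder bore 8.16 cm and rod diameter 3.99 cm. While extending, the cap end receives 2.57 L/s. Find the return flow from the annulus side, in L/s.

Q_out ≈ 1.96 L/s

Cap-side area A_cap = π/4 × (8.16 cm)² = 52.30 cm^2
Rod-side annular area A_ann = π/4 × (8.16² − 3.99²) = 39.79 cm^2
Piston speed v = Q_in/A_cap; rod-end outflow Q_out = v × A_ann = Q_in × A_ann/A_cap.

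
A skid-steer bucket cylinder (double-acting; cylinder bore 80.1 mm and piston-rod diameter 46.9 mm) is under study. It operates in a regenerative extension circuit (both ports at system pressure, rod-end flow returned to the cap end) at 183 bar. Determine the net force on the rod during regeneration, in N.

F ≈ 31600 N

With equal pressure on both faces, forces on the annular region cancel; the net push is pressure × rod cross-section.
Rod cross-section A_rod = π/4 × (46.9 mm)² = 1728 mm^2
F = P × A_rod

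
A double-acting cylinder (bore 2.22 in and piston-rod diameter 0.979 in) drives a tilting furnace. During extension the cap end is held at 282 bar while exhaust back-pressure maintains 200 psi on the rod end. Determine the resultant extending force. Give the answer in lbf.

Cap-side area A_cap = π/4 × (2.22 in)² = 3.871 in^2
Rod-side annular area A_ann = π/4 × (2.22² − 0.979²) = 3.118 in^2
Net thrust = P_cap·A_cap − P_rod·A_ann = 15830 lbf − 623.6 lbf

F ≈ 15200 lbf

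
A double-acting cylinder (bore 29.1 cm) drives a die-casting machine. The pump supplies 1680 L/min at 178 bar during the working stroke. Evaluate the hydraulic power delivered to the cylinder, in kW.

W ≈ 498 kW

Hydraulic power = P × Q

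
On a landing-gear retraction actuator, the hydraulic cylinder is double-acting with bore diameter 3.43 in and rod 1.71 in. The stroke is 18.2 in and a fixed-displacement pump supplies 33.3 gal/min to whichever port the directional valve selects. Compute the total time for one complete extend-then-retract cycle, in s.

Cap-side area A_cap = π/4 × (3.43 in)² = 9.240 in^2
Rod-side annular area A_ann = π/4 × (3.43² − 1.71²) = 6.944 in^2
t_ext = A_cap·L/Q = 1.312 s
t_ret = A_ann·L/Q = 0.9857 s
t_cycle = t_ext + t_ret

t ≈ 2.30 s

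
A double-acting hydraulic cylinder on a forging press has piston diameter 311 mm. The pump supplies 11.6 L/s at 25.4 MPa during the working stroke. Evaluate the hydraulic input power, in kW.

W ≈ 295 kW

Hydraulic power = P × Q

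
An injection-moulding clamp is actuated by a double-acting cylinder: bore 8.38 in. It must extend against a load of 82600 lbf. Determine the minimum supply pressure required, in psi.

P ≈ 1500 psi

Cap-side area A_cap = π/4 × (8.38 in)² = 55.15 in^2
P = F / A = 82600 lbf / A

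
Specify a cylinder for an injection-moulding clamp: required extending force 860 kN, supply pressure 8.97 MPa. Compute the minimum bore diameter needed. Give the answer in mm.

D ≈ 349 mm

Extension force acts on the full piston face: F = P × (π/4)D².
D = √(4F / (πP)) = √(4 × 860 kN / (π × 8.97 MPa))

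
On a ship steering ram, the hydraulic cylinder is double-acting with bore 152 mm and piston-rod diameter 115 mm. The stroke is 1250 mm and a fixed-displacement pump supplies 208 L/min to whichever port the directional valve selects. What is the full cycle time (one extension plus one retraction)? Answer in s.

Cap-side area A_cap = π/4 × (152 mm)² = 18150 mm^2
Rod-side annular area A_ann = π/4 × (152² − 115²) = 7759 mm^2
t_ext = A_cap·L/Q = 6.543 s
t_ret = A_ann·L/Q = 2.798 s
t_cycle = t_ext + t_ret

t ≈ 9.34 s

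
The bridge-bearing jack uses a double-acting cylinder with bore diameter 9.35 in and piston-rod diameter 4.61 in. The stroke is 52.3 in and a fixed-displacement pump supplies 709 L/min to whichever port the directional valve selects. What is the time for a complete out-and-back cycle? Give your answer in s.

t ≈ 8.75 s

Cap-side area A_cap = π/4 × (9.35 in)² = 68.66 in^2
Rod-side annular area A_ann = π/4 × (9.35² − 4.61²) = 51.97 in^2
t_ext = A_cap·L/Q = 4.980 s
t_ret = A_ann·L/Q = 3.769 s
t_cycle = t_ext + t_ret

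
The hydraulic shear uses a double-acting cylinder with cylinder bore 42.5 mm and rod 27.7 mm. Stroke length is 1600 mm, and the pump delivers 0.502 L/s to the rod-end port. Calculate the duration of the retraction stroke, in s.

t ≈ 2.60 s

Rod-side annular area A_ann = π/4 × (42.5² − 27.7²) = 816.0 mm^2
Swept volume V = A × L; t = V / Q = A·L / Q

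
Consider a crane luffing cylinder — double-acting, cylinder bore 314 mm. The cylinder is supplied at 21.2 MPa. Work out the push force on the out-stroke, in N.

F ≈ 1.64e6 N

Cap-side area A_cap = π/4 × (314 mm)² = 77440 mm^2
F = P × A_cap = 21.2 MPa × A_cap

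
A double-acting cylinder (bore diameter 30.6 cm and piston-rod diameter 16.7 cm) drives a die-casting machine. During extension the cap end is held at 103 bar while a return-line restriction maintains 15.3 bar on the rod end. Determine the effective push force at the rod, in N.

F ≈ 6.78e5 N

Cap-side area A_cap = π/4 × (30.6 cm)² = 735.4 cm^2
Rod-side annular area A_ann = π/4 × (30.6² − 16.7²) = 516.4 cm^2
Net thrust = P_cap·A_cap − P_rod·A_ann = 7.575e5 N − 79010 N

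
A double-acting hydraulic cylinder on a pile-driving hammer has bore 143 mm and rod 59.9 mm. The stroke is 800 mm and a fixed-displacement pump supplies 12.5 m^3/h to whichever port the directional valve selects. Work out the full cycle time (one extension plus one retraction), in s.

t ≈ 6.75 s

Cap-side area A_cap = π/4 × (143 mm)² = 16060 mm^2
Rod-side annular area A_ann = π/4 × (143² − 59.9²) = 13240 mm^2
t_ext = A_cap·L/Q = 3.700 s
t_ret = A_ann·L/Q = 3.051 s
t_cycle = t_ext + t_ret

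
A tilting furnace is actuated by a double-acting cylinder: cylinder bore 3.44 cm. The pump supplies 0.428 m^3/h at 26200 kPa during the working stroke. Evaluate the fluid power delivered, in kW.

W ≈ 3.11 kW

Hydraulic power = P × Q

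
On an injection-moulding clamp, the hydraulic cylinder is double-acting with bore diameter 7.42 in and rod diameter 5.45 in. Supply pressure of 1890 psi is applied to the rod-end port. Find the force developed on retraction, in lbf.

F ≈ 37600 lbf

Rod-side annular area A_ann = π/4 × (7.42² − 5.45²) = 19.91 in^2
On retraction the pressure acts on the annular area (bore minus rod).
F = P × A_ann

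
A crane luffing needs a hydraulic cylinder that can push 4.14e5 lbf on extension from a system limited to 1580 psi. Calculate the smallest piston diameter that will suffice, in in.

D ≈ 18.3 in

Extension force acts on the full piston face: F = P × (π/4)D².
D = √(4F / (πP)) = √(4 × 4.14e5 lbf / (π × 1580 psi))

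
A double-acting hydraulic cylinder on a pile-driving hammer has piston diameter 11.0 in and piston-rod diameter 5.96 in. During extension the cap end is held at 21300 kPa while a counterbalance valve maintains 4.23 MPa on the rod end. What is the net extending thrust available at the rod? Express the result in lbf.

Cap-side area A_cap = π/4 × (11.0 in)² = 95.03 in^2
Rod-side annular area A_ann = π/4 × (11.0² − 5.96²) = 67.13 in^2
Net thrust = P_cap·A_cap − P_rod·A_ann = 2.936e5 lbf − 41190 lbf

F ≈ 2.52e5 lbf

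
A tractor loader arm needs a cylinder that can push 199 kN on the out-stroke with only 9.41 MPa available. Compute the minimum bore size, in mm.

Extension force acts on the full piston face: F = P × (π/4)D².
D = √(4F / (πP)) = √(4 × 199 kN / (π × 9.41 MPa))

D ≈ 164 mm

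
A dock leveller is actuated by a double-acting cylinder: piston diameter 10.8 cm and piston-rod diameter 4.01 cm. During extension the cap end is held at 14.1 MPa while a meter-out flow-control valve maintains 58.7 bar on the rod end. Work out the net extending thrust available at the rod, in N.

F ≈ 82800 N

Cap-side area A_cap = π/4 × (10.8 cm)² = 91.61 cm^2
Rod-side annular area A_ann = π/4 × (10.8² − 4.01²) = 78.98 cm^2
Net thrust = P_cap·A_cap − P_rod·A_ann = 1.292e5 N − 46360 N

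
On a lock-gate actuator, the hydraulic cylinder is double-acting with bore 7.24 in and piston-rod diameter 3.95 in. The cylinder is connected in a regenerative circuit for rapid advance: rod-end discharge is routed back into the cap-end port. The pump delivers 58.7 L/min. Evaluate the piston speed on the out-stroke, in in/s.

v ≈ 4.87 in/s

In regeneration the rod-end outflow joins the pump flow into the cap end, so the net volume the pump must supply per unit advance equals the rod cross-section area.
Rod cross-section A_rod = π/4 × (3.95 in)² = 12.25 in^2
v = Q_pump / A_rod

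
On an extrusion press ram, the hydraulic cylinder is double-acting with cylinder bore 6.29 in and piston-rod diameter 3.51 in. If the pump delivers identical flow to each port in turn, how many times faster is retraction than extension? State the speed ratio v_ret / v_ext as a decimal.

v_ret/v_ext ≈ 1.45

Cap-side area A_cap = π/4 × (6.29 in)² = 31.07 in^2
Rod-side annular area A_ann = π/4 × (6.29² − 3.51²) = 21.40 in^2
For equal Q, v ∝ 1/A, so v_ret/v_ext = A_cap/A_ann.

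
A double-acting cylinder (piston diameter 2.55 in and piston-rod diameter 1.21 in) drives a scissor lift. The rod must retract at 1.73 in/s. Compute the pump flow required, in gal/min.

Rod-side annular area A_ann = π/4 × (2.55² − 1.21²) = 3.957 in^2
Q = A × v

Q ≈ 1.78 gal/min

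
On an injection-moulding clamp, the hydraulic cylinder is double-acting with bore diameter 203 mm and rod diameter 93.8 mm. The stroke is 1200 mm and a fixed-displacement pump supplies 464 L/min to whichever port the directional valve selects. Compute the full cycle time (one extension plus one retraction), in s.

Cap-side area A_cap = π/4 × (203 mm)² = 32370 mm^2
Rod-side annular area A_ann = π/4 × (203² − 93.8²) = 25460 mm^2
t_ext = A_cap·L/Q = 5.022 s
t_ret = A_ann·L/Q = 3.950 s
t_cycle = t_ext + t_ret

t ≈ 8.97 s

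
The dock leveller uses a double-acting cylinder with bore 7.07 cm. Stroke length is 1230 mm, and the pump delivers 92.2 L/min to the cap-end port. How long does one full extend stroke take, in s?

t ≈ 3.14 s

Cap-side area A_cap = π/4 × (7.07 cm)² = 39.26 cm^2
Swept volume V = A × L; t = V / Q = A·L / Q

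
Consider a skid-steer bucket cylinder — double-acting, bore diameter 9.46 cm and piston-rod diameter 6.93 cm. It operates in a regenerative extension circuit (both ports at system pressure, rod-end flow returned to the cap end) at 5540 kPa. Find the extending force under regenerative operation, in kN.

With equal pressure on both faces, forces on the annular region cancel; the net push is pressure × rod cross-section.
Rod cross-section A_rod = π/4 × (6.93 cm)² = 37.72 cm^2
F = P × A_rod

F ≈ 20.9 kN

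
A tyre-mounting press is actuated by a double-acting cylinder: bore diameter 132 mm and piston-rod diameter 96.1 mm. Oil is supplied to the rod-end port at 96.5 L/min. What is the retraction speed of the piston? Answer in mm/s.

v ≈ 250 mm/s

Rod-side annular area A_ann = π/4 × (132² − 96.1²) = 6431 mm^2
Flow into the rod-end port fills the annular volume.
v = Q / A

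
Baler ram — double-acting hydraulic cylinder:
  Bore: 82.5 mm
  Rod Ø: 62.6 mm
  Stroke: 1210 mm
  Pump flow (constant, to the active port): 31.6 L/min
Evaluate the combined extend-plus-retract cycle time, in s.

Cap-side area A_cap = π/4 × (82.5 mm)² = 5346 mm^2
Rod-side annular area A_ann = π/4 × (82.5² − 62.6²) = 2268 mm^2
t_ext = A_cap·L/Q = 12.28 s
t_ret = A_ann·L/Q = 5.210 s
t_cycle = t_ext + t_ret

t ≈ 17.5 s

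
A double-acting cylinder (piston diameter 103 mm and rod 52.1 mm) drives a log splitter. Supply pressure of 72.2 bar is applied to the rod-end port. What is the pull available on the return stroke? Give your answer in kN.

Rod-side annular area A_ann = π/4 × (103² − 52.1²) = 6200 mm^2
On retraction the pressure acts on the annular area (bore minus rod).
F = P × A_ann

F ≈ 44.8 kN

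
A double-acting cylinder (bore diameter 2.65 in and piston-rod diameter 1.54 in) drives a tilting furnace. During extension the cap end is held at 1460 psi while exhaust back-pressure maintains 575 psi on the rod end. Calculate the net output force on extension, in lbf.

Cap-side area A_cap = π/4 × (2.65 in)² = 5.515 in^2
Rod-side annular area A_ann = π/4 × (2.65² − 1.54²) = 3.653 in^2
Net thrust = P_cap·A_cap − P_rod·A_ann = 8053 lbf − 2100 lbf

F ≈ 5950 lbf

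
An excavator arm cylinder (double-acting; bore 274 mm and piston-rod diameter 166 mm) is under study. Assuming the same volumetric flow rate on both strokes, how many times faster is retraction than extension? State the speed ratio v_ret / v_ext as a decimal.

Cap-side area A_cap = π/4 × (274 mm)² = 58960 mm^2
Rod-side annular area A_ann = π/4 × (274² − 166²) = 37320 mm^2
For equal Q, v ∝ 1/A, so v_ret/v_ext = A_cap/A_ann.

v_ret/v_ext ≈ 1.58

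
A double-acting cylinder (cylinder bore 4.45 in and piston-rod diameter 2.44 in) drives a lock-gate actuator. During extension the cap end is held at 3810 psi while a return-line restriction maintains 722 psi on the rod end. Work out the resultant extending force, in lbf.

Cap-side area A_cap = π/4 × (4.45 in)² = 15.55 in^2
Rod-side annular area A_ann = π/4 × (4.45² − 2.44²) = 10.88 in^2
Net thrust = P_cap·A_cap − P_rod·A_ann = 59260 lbf − 7853 lbf

F ≈ 51400 lbf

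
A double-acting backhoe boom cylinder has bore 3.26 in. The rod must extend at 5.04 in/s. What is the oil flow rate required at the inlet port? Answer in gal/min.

Cap-side area A_cap = π/4 × (3.26 in)² = 8.347 in^2
Q = A × v

Q ≈ 10.9 gal/min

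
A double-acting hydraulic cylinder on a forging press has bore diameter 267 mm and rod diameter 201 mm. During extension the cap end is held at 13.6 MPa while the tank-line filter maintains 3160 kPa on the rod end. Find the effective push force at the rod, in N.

Cap-side area A_cap = π/4 × (267 mm)² = 55990 mm^2
Rod-side annular area A_ann = π/4 × (267² − 201²) = 24260 mm^2
Net thrust = P_cap·A_cap − P_rod·A_ann = 7.615e5 N − 76660 N

F ≈ 6.85e5 N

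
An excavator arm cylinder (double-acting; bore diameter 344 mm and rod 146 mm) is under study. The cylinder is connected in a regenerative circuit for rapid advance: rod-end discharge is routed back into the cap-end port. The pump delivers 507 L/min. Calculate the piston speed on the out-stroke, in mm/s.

In regeneration the rod-end outflow joins the pump flow into the cap end, so the net volume the pump must supply per unit advance equals the rod cross-section area.
Rod cross-section A_rod = π/4 × (146 mm)² = 16740 mm^2
v = Q_pump / A_rod

v ≈ 505 mm/s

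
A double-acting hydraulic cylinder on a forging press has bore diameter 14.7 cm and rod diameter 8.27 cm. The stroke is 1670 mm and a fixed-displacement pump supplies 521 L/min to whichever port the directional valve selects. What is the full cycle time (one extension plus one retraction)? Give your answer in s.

Cap-side area A_cap = π/4 × (14.7 cm)² = 169.7 cm^2
Rod-side annular area A_ann = π/4 × (14.7² − 8.27²) = 116.0 cm^2
t_ext = A_cap·L/Q = 3.264 s
t_ret = A_ann·L/Q = 2.231 s
t_cycle = t_ext + t_ret

t ≈ 5.49 s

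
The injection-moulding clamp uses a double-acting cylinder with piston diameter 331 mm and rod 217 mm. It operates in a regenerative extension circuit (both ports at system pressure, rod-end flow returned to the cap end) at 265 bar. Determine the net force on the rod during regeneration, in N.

F ≈ 9.80e5 N

With equal pressure on both faces, forces on the annular region cancel; the net push is pressure × rod cross-section.
Rod cross-section A_rod = π/4 × (217 mm)² = 36980 mm^2
F = P × A_rod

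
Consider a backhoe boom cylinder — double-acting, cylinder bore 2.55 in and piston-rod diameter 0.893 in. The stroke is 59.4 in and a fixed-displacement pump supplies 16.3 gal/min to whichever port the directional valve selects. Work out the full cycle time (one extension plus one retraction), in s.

Cap-side area A_cap = π/4 × (2.55 in)² = 5.107 in^2
Rod-side annular area A_ann = π/4 × (2.55² − 0.893²) = 4.481 in^2
t_ext = A_cap·L/Q = 4.834 s
t_ret = A_ann·L/Q = 4.241 s
t_cycle = t_ext + t_ret

t ≈ 9.08 s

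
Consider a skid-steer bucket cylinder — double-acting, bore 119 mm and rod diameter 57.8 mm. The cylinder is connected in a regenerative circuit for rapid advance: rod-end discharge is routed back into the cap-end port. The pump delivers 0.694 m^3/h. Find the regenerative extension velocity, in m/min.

In regeneration the rod-end outflow joins the pump flow into the cap end, so the net volume the pump must supply per unit advance equals the rod cross-section area.
Rod cross-section A_rod = π/4 × (57.8 mm)² = 2624 mm^2
v = Q_pump / A_rod

v ≈ 4.41 m/min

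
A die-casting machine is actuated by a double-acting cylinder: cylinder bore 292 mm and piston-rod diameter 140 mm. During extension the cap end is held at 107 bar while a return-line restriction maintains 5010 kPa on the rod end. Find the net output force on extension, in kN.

Cap-side area A_cap = π/4 × (292 mm)² = 66970 mm^2
Rod-side annular area A_ann = π/4 × (292² − 140²) = 51570 mm^2
Net thrust = P_cap·A_cap − P_rod·A_ann = 716.5 kN − 258.4 kN

F ≈ 458 kN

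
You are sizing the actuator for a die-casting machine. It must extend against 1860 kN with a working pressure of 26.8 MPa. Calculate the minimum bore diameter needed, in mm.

Extension force acts on the full piston face: F = P × (π/4)D².
D = √(4F / (πP)) = √(4 × 1860 kN / (π × 26.8 MPa))

D ≈ 297 mm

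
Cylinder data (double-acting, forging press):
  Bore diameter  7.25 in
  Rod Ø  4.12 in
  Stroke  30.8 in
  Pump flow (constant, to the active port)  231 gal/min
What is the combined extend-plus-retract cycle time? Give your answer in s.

Cap-side area A_cap = π/4 × (7.25 in)² = 41.28 in^2
Rod-side annular area A_ann = π/4 × (7.25² − 4.12²) = 27.95 in^2
t_ext = A_cap·L/Q = 1.430 s
t_ret = A_ann·L/Q = 0.9680 s
t_cycle = t_ext + t_ret

t ≈ 2.40 s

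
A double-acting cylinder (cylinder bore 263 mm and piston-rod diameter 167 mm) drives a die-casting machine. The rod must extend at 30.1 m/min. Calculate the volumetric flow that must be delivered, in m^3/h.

Cap-side area A_cap = π/4 × (263 mm)² = 54330 mm^2
Q = A × v

Q ≈ 98.1 m^3/h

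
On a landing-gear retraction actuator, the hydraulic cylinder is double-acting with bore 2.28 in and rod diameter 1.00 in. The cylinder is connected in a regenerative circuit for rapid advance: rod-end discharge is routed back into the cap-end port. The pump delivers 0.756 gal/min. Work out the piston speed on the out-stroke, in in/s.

In regeneration the rod-end outflow joins the pump flow into the cap end, so the net volume the pump must supply per unit advance equals the rod cross-section area.
Rod cross-section A_rod = π/4 × (1.00 in)² = 0.7854 in^2
v = Q_pump / A_rod

v ≈ 3.71 in/s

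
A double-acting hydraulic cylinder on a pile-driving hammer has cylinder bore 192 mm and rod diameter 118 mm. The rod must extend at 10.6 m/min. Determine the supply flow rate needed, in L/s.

Cap-side area A_cap = π/4 × (192 mm)² = 28950 mm^2
Q = A × v

Q ≈ 5.12 L/s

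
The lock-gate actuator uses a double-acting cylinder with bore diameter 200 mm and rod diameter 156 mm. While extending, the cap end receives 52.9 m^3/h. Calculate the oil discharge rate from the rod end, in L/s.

Q_out ≈ 5.75 L/s

Cap-side area A_cap = π/4 × (200 mm)² = 31420 mm^2
Rod-side annular area A_ann = π/4 × (200² − 156²) = 12300 mm^2
Piston speed v = Q_in/A_cap; rod-end outflow Q_out = v × A_ann = Q_in × A_ann/A_cap.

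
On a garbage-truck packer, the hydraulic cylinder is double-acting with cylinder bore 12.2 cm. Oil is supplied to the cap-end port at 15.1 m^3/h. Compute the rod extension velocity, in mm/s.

Cap-side area A_cap = π/4 × (12.2 cm)² = 116.9 cm^2
v = Q / A

v ≈ 359 mm/s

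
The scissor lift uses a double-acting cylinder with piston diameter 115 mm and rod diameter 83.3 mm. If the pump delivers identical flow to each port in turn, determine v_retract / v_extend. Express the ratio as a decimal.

Cap-side area A_cap = π/4 × (115 mm)² = 10390 mm^2
Rod-side annular area A_ann = π/4 × (115² − 83.3²) = 4937 mm^2
For equal Q, v ∝ 1/A, so v_ret/v_ext = A_cap/A_ann.

v_ret/v_ext ≈ 2.10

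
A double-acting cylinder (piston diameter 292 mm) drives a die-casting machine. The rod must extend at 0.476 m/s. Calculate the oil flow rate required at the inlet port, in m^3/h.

Cap-side area A_cap = π/4 × (292 mm)² = 66970 mm^2
Q = A × v

Q ≈ 115 m^3/h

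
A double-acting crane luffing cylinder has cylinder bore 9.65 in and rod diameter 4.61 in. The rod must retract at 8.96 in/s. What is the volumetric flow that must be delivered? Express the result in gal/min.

Rod-side annular area A_ann = π/4 × (9.65² − 4.61²) = 56.45 in^2
Q = A × v

Q ≈ 131 gal/min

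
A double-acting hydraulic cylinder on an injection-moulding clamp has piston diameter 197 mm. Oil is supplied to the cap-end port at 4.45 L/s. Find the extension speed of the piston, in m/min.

v ≈ 8.76 m/min

Cap-side area A_cap = π/4 × (197 mm)² = 30480 mm^2
v = Q / A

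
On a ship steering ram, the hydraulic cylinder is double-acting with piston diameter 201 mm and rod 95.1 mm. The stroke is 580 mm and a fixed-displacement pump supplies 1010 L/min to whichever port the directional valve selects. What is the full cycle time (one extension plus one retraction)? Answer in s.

Cap-side area A_cap = π/4 × (201 mm)² = 31730 mm^2
Rod-side annular area A_ann = π/4 × (201² − 95.1²) = 24630 mm^2
t_ext = A_cap·L/Q = 1.093 s
t_ret = A_ann·L/Q = 0.8486 s
t_cycle = t_ext + t_ret

t ≈ 1.94 s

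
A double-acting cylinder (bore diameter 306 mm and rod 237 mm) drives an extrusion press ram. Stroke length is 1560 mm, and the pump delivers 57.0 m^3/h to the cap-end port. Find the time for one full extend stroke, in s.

Cap-side area A_cap = π/4 × (306 mm)² = 73540 mm^2
Swept volume V = A × L; t = V / Q = A·L / Q

t ≈ 7.25 s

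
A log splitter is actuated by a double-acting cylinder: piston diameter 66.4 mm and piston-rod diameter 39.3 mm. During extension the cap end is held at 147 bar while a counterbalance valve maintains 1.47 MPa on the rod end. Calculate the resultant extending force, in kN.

F ≈ 47.6 kN

Cap-side area A_cap = π/4 × (66.4 mm)² = 3463 mm^2
Rod-side annular area A_ann = π/4 × (66.4² − 39.3²) = 2250 mm^2
Net thrust = P_cap·A_cap − P_rod·A_ann = 50.90 kN − 3.307 kN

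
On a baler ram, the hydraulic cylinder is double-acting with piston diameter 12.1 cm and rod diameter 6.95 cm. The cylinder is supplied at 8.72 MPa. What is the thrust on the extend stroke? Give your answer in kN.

F ≈ 100 kN

Cap-side area A_cap = π/4 × (12.1 cm)² = 115.0 cm^2
F = P × A_cap = 8.72 MPa × A_cap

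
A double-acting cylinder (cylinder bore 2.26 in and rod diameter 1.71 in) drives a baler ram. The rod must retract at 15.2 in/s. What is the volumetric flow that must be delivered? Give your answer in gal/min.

Rod-side annular area A_ann = π/4 × (2.26² − 1.71²) = 1.715 in^2
Q = A × v

Q ≈ 6.77 gal/min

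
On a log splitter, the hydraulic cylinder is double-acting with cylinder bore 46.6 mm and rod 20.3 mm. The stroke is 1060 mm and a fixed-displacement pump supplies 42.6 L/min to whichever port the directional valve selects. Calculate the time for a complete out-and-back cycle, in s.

Cap-side area A_cap = π/4 × (46.6 mm)² = 1706 mm^2
Rod-side annular area A_ann = π/4 × (46.6² − 20.3²) = 1382 mm^2
t_ext = A_cap·L/Q = 2.546 s
t_ret = A_ann·L/Q = 2.063 s
t_cycle = t_ext + t_ret

t ≈ 4.61 s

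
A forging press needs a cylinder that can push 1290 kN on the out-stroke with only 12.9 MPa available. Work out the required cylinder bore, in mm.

D ≈ 357 mm

Extension force acts on the full piston face: F = P × (π/4)D².
D = √(4F / (πP)) = √(4 × 1290 kN / (π × 12.9 MPa))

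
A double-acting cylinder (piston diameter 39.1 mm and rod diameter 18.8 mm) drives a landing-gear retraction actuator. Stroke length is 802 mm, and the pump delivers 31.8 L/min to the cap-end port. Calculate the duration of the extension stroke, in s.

Cap-side area A_cap = π/4 × (39.1 mm)² = 1201 mm^2
Swept volume V = A × L; t = V / Q = A·L / Q

t ≈ 1.82 s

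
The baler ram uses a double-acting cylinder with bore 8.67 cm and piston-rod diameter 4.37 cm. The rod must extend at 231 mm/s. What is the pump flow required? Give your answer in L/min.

Cap-side area A_cap = π/4 × (8.67 cm)² = 59.04 cm^2
Q = A × v

Q ≈ 81.8 L/min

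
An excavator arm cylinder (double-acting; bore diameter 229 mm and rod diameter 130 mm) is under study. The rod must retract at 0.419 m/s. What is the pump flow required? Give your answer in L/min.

Q ≈ 702 L/min

Rod-side annular area A_ann = π/4 × (229² − 130²) = 27910 mm^2
Q = A × v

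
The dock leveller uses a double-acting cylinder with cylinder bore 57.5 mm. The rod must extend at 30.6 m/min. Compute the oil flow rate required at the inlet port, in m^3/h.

Q ≈ 4.77 m^3/h

Cap-side area A_cap = π/4 × (57.5 mm)² = 2597 mm^2
Q = A × v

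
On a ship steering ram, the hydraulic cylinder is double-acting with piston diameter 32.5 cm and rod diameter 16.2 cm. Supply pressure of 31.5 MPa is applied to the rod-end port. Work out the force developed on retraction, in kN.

Rod-side annular area A_ann = π/4 × (32.5² − 16.2²) = 623.5 cm^2
On retraction the pressure acts on the annular area (bore minus rod).
F = P × A_ann

F ≈ 1960 kN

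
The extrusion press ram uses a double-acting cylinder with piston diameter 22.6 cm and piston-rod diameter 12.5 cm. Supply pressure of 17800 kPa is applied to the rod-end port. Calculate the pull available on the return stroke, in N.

F ≈ 4.96e5 N

Rod-side annular area A_ann = π/4 × (22.6² − 12.5²) = 278.4 cm^2
On retraction the pressure acts on the annular area (bore minus rod).
F = P × A_ann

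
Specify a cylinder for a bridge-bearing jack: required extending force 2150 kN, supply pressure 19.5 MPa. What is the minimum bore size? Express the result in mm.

D ≈ 375 mm

Extension force acts on the full piston face: F = P × (π/4)D².
D = √(4F / (πP)) = √(4 × 2150 kN / (π × 19.5 MPa))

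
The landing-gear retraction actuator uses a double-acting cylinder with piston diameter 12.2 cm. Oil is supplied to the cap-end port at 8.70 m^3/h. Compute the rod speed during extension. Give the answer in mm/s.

v ≈ 207 mm/s

Cap-side area A_cap = π/4 × (12.2 cm)² = 116.9 cm^2
v = Q / A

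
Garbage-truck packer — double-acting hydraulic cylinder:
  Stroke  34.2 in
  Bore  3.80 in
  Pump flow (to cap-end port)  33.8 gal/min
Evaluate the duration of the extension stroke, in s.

t ≈ 2.98 s

Cap-side area A_cap = π/4 × (3.80 in)² = 11.34 in^2
Swept volume V = A × L; t = V / Q = A·L / Q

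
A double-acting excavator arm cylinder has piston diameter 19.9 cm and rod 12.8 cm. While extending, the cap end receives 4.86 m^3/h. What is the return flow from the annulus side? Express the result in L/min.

Cap-side area A_cap = π/4 × (19.9 cm)² = 311.0 cm^2
Rod-side annular area A_ann = π/4 × (19.9² − 12.8²) = 182.3 cm^2
Piston speed v = Q_in/A_cap; rod-end outflow Q_out = v × A_ann = Q_in × A_ann/A_cap.

Q_out ≈ 47.5 L/min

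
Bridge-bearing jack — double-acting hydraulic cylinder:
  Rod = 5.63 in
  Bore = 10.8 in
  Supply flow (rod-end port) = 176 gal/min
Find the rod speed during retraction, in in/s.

v ≈ 10.2 in/s

Rod-side annular area A_ann = π/4 × (10.8² − 5.63²) = 66.71 in^2
Flow into the rod-end port fills the annular volume.
v = Q / A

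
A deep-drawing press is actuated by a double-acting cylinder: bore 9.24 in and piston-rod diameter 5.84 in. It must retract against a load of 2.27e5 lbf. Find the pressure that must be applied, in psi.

Rod-side annular area A_ann = π/4 × (9.24² − 5.84²) = 40.27 in^2
Retraction: pressure acts on the annular area.
P = F / A = 2.27e5 lbf / A

P ≈ 5640 psi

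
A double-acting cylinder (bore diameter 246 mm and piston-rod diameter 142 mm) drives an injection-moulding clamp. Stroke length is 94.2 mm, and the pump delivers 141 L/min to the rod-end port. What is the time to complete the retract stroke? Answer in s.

Rod-side annular area A_ann = π/4 × (246² − 142²) = 31690 mm^2
Swept volume V = A × L; t = V / Q = A·L / Q

t ≈ 1.27 s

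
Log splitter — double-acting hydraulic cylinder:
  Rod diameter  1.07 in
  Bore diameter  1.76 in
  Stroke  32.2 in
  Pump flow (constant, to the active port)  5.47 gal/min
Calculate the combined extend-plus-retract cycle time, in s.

Cap-side area A_cap = π/4 × (1.76 in)² = 2.433 in^2
Rod-side annular area A_ann = π/4 × (1.76² − 1.07²) = 1.534 in^2
t_ext = A_cap·L/Q = 3.720 s
t_ret = A_ann·L/Q = 2.345 s
t_cycle = t_ext + t_ret

t ≈ 6.06 s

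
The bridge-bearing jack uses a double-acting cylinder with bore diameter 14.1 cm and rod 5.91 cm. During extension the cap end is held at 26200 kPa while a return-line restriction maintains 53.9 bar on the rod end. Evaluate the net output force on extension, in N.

Cap-side area A_cap = π/4 × (14.1 cm)² = 156.1 cm^2
Rod-side annular area A_ann = π/4 × (14.1² − 5.91²) = 128.7 cm^2
Net thrust = P_cap·A_cap − P_rod·A_ann = 4.091e5 N − 69380 N

F ≈ 3.40e5 N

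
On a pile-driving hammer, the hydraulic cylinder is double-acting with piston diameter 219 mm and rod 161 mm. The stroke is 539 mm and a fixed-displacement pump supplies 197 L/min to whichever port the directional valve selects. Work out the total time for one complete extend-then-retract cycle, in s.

Cap-side area A_cap = π/4 × (219 mm)² = 37670 mm^2
Rod-side annular area A_ann = π/4 × (219² − 161²) = 17310 mm^2
t_ext = A_cap·L/Q = 6.184 s
t_ret = A_ann·L/Q = 2.842 s
t_cycle = t_ext + t_ret

t ≈ 9.03 s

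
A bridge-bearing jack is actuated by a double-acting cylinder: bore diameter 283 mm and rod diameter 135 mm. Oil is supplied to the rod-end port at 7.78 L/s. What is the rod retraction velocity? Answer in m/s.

v ≈ 0.160 m/s

Rod-side annular area A_ann = π/4 × (283² − 135²) = 48590 mm^2
Flow into the rod-end port fills the annular volume.
v = Q / A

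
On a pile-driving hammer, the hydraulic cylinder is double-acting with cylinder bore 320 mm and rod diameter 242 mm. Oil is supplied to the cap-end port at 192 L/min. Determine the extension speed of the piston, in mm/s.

v ≈ 39.8 mm/s

Cap-side area A_cap = π/4 × (320 mm)² = 80420 mm^2
v = Q / A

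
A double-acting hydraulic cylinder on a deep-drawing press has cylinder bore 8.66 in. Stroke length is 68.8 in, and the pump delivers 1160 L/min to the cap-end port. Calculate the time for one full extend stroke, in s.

t ≈ 3.43 s

Cap-side area A_cap = π/4 × (8.66 in)² = 58.90 in^2
Swept volume V = A × L; t = V / Q = A·L / Q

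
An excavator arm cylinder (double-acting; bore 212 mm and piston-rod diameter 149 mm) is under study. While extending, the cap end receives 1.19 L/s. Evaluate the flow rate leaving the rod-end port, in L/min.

Cap-side area A_cap = π/4 × (212 mm)² = 35300 mm^2
Rod-side annular area A_ann = π/4 × (212² − 149²) = 17860 mm^2
Piston speed v = Q_in/A_cap; rod-end outflow Q_out = v × A_ann = Q_in × A_ann/A_cap.

Q_out ≈ 36.1 L/min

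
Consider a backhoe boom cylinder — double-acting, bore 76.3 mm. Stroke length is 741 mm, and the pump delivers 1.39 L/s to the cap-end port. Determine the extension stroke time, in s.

t ≈ 2.44 s

Cap-side area A_cap = π/4 × (76.3 mm)² = 4572 mm^2
Swept volume V = A × L; t = V / Q = A·L / Q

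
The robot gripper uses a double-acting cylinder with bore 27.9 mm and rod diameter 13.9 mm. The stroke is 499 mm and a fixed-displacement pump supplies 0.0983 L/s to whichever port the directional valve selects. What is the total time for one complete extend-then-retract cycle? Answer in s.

t ≈ 5.44 s

Cap-side area A_cap = π/4 × (27.9 mm)² = 611.4 mm^2
Rod-side annular area A_ann = π/4 × (27.9² − 13.9²) = 459.6 mm^2
t_ext = A_cap·L/Q = 3.103 s
t_ret = A_ann·L/Q = 2.333 s
t_cycle = t_ext + t_ret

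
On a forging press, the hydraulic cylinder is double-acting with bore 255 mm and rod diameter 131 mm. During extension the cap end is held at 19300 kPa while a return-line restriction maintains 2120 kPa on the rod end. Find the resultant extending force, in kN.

F ≈ 906 kN

Cap-side area A_cap = π/4 × (255 mm)² = 51070 mm^2
Rod-side annular area A_ann = π/4 × (255² − 131²) = 37590 mm^2
Net thrust = P_cap·A_cap − P_rod·A_ann = 985.7 kN − 79.70 kN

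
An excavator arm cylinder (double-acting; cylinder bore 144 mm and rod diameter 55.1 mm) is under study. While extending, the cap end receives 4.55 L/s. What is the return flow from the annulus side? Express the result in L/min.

Cap-side area A_cap = π/4 × (144 mm)² = 16290 mm^2
Rod-side annular area A_ann = π/4 × (144² − 55.1²) = 13900 mm^2
Piston speed v = Q_in/A_cap; rod-end outflow Q_out = v × A_ann = Q_in × A_ann/A_cap.

Q_out ≈ 233 L/min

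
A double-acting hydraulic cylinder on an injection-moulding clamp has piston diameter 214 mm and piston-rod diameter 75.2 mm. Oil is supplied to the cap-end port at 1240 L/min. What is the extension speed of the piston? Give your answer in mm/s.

Cap-side area A_cap = π/4 × (214 mm)² = 35970 mm^2
v = Q / A

v ≈ 575 mm/s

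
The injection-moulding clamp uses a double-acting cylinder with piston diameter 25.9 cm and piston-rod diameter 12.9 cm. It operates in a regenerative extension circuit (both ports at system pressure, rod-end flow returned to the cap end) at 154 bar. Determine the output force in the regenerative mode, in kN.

F ≈ 201 kN

With equal pressure on both faces, forces on the annular region cancel; the net push is pressure × rod cross-section.
Rod cross-section A_rod = π/4 × (12.9 cm)² = 130.7 cm^2
F = P × A_rod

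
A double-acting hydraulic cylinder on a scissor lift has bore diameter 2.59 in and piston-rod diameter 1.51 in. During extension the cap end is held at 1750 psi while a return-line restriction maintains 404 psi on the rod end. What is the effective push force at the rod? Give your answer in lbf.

F ≈ 7810 lbf

Cap-side area A_cap = π/4 × (2.59 in)² = 5.269 in^2
Rod-side annular area A_ann = π/4 × (2.59² − 1.51²) = 3.478 in^2
Net thrust = P_cap·A_cap − P_rod·A_ann = 9220 lbf − 1405 lbf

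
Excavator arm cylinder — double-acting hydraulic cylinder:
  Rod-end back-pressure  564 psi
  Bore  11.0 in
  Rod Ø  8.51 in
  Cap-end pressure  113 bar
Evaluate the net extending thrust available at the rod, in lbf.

Cap-side area A_cap = π/4 × (11.0 in)² = 95.03 in^2
Rod-side annular area A_ann = π/4 × (11.0² − 8.51²) = 38.15 in^2
Net thrust = P_cap·A_cap − P_rod·A_ann = 1.558e5 lbf − 21520 lbf

F ≈ 1.34e5 lbf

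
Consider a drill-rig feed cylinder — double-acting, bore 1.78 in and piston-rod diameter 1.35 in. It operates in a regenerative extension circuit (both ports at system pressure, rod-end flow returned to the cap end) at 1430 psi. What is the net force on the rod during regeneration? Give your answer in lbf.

With equal pressure on both faces, forces on the annular region cancel; the net push is pressure × rod cross-section.
Rod cross-section A_rod = π/4 × (1.35 in)² = 1.431 in^2
F = P × A_rod

F ≈ 2050 lbf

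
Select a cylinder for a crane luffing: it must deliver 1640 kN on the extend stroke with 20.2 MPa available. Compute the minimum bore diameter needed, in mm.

D ≈ 322 mm

Extension force acts on the full piston face: F = P × (π/4)D².
D = √(4F / (πP)) = √(4 × 1640 kN / (π × 20.2 MPa))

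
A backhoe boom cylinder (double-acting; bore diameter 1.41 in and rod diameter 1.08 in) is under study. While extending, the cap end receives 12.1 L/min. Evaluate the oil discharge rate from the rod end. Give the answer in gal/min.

Q_out ≈ 1.32 gal/min

Cap-side area A_cap = π/4 × (1.41 in)² = 1.561 in^2
Rod-side annular area A_ann = π/4 × (1.41² − 1.08²) = 0.6454 in^2
Piston speed v = Q_in/A_cap; rod-end outflow Q_out = v × A_ann = Q_in × A_ann/A_cap.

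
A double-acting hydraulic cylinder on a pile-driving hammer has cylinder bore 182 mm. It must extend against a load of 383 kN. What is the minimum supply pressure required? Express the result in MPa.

P ≈ 14.7 MPa

Cap-side area A_cap = π/4 × (182 mm)² = 26020 mm^2
P = F / A = 383 kN / A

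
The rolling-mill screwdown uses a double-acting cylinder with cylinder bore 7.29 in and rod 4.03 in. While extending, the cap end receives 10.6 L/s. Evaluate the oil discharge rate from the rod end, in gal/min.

Q_out ≈ 117 gal/min

Cap-side area A_cap = π/4 × (7.29 in)² = 41.74 in^2
Rod-side annular area A_ann = π/4 × (7.29² − 4.03²) = 28.98 in^2
Piston speed v = Q_in/A_cap; rod-end outflow Q_out = v × A_ann = Q_in × A_ann/A_cap.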